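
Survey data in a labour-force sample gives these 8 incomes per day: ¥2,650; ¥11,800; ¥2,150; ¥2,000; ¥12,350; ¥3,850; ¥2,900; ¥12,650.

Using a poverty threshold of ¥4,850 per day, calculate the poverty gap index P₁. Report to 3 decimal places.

Poor units: ¥2,000, ¥2,150, ¥2,650, ¥2,900, ¥3,850 (q = 5 of N = 8).
Gap ratios (z−y)/z: (4850−2000)/4850 = 0.5876; (4850−2150)/4850 = 0.5567; (4850−2650)/4850 = 0.4536; (4850−2900)/4850 = 0.4021; (4850−3850)/4850 = 0.2062.
Σ = 2.206186. Dividing by the full population N = 8 gives P₁ = 0.276.

0.276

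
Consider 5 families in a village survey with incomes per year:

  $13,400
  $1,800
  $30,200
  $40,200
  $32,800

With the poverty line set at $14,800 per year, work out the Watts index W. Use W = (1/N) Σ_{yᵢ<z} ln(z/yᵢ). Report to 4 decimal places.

0.4412

Incomes under z: $1,800, $13,400 (q = 2 of N = 5).
Log shortfalls: ln(14800/1800) = 2.1068; ln(14800/13400) = 0.0994.
W = 2.206213 / 5 = 0.4412.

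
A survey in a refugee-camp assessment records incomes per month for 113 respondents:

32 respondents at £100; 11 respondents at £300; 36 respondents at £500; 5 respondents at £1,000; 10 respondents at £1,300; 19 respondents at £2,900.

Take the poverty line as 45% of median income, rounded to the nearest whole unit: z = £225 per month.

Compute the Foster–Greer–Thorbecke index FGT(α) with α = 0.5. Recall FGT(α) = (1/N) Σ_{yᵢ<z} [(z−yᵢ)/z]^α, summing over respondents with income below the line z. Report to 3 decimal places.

0.211

Incomes under z: 32×£100 (q = 32 of N = 113).
Normalized shortfalls: (225−100)/225 = 0.5556 (×32).
Raised to α = 0.5: 0.74536 (×32).
Sum = 23.851392; FGT(0.5) = 23.851392 / 113 = 0.211.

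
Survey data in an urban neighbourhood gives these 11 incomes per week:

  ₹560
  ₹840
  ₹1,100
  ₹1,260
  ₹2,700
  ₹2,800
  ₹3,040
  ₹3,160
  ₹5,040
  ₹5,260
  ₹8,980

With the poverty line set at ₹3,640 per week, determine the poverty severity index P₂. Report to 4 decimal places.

0.2170

Below the line: ₹560, ₹840, ₹1,100, ₹1,260, ₹2,700, ₹2,800, ₹3,040, ₹3,160 (q = 8 of N = 11).
Shortfall ratios: (3640−560)/3640 = 0.8462; (3640−840)/3640 = 0.7692; (3640−1100)/3640 = 0.6978; (3640−1260)/3640 = 0.6538; (3640−2700)/3640 = 0.2582; (3640−2800)/3640 = 0.2308; (3640−3040)/3640 = 0.1648; (3640−3160)/3640 = 0.1319.
Squared: 0.7160; 0.5917; 0.4869; 0.4275; 0.0667; 0.0533; 0.0272; 0.0174.
Sum = 2.386638; P₂ = 2.386638 / 11 = 0.2170.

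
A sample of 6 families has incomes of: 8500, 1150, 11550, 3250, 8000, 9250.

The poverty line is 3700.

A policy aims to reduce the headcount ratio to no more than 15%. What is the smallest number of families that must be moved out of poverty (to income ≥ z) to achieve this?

2 of the 6 families are poor, so H = 2/6 = 0.333.
A headcount ratio of at most 15% allows at most ⌊0.15 × 6⌋ = 0 poor families.
So at least 2 − 0 = 2 must be lifted.

2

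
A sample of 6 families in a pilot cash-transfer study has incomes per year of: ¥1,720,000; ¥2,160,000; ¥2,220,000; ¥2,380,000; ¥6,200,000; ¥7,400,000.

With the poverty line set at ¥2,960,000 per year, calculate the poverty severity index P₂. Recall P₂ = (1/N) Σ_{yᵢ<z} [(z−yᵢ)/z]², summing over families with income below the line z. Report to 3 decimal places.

Below z: ¥1,720,000, ¥2,160,000, ¥2,220,000, ¥2,380,000 (q = 4 of N = 6).
Shortfall ratios: (2960000−1720000)/2960000 = 0.4189; (2960000−2160000)/2960000 = 0.2703; (2960000−2220000)/2960000 = 0.2500; (2960000−2380000)/2960000 = 0.1959.
Squared: 0.1755; 0.0730; 0.0625; 0.0384.
Sum = 0.349434; P₂ = 0.349434 / 6 = 0.058.

0.058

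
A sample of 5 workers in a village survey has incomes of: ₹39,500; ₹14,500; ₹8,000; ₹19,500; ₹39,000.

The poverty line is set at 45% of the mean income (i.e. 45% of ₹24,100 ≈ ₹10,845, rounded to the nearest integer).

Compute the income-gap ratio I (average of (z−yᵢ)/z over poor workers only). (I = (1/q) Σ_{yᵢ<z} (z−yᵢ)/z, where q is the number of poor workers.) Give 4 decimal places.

0.2623

Poor units: ₹8,000 (q = 1 of N = 5).
Shortfall ratios (z−y)/z: 0.2623; sum = 0.262333.
The income-gap ratio divides by q (the poor only): 0.262333 / 1 = 0.2623.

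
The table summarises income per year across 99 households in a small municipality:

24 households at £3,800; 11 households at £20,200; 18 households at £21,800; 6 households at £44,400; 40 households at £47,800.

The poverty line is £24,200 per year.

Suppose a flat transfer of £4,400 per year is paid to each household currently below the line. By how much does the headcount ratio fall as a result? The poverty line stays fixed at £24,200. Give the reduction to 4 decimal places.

Before: below the line — 24×£3,800, 11×£20,200, 18×£21,800; headcount ratio = 0.535354.
After the £4,400 transfer: below the line — 24×£8,200; headcount ratio = 0.242424.
Reduction = 0.535354 − 0.242424 = 0.2929.

0.2929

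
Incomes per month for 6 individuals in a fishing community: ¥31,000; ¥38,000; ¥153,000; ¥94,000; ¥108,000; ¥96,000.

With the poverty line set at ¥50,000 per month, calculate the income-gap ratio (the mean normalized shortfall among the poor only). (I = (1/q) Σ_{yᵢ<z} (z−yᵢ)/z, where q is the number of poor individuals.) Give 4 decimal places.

0.3100

Below the line: ¥31,000, ¥38,000 (q = 2 of N = 6).
Relative gaps: 0.3800, 0.2400; sum = 0.620000.
The income-gap ratio divides by q (the poor only): 0.620000 / 2 = 0.3100.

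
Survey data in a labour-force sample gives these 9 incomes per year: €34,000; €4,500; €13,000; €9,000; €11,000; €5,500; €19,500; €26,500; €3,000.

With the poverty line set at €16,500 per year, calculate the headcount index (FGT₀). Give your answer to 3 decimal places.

0.667

6 of the 9 workers have income below €16,500.
H = 6/9 = 0.667.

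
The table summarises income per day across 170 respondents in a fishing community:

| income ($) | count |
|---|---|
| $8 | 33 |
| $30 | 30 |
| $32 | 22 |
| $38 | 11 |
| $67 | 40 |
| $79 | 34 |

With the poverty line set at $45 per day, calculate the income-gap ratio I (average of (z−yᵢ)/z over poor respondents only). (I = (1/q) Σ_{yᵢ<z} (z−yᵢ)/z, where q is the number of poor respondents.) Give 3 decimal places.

Below the line: 33×$8, 30×$30, 22×$32, 11×$38 (q = 96 of N = 170).
Shortfall ratios (z−y)/z: 0.8222 (×33), 0.3333 (×30), 0.2889 (×22), 0.1556 (×11); sum = 45.200000.
The income-gap ratio divides by q (the poor only): 45.200000 / 96 = 0.471.

0.471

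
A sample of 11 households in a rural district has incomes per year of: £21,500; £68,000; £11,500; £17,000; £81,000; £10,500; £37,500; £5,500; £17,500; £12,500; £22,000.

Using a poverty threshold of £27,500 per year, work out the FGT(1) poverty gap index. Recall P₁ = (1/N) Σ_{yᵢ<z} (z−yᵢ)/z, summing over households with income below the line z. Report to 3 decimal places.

Incomes under z: £5,500, £10,500, £11,500, £12,500, £17,000, £17,500, £21,500, £22,000 (q = 8 of N = 11).
Normalized shortfalls: (27500−5500)/27500 = 0.8000; (27500−10500)/27500 = 0.6182; (27500−11500)/27500 = 0.5818; (27500−12500)/27500 = 0.5455; (27500−17000)/27500 = 0.3818; (27500−17500)/27500 = 0.3636; (27500−21500)/27500 = 0.2182; (27500−22000)/27500 = 0.2000.
Σ = 3.709091. Dividing by the full population N = 11 gives P₁ = 0.337.

0.337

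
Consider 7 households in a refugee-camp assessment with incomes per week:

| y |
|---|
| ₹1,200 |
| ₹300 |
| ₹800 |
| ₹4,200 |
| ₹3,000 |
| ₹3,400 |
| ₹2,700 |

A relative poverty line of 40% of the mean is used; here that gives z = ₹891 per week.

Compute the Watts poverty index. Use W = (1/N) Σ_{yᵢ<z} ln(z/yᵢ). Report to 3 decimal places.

0.171

Below z: ₹300, ₹800 (q = 2 of N = 7).
ln(z/y) terms: ln(891/300) = 1.0886; ln(891/800) = 0.1077.
W = 1.196295 / 7 = 0.171.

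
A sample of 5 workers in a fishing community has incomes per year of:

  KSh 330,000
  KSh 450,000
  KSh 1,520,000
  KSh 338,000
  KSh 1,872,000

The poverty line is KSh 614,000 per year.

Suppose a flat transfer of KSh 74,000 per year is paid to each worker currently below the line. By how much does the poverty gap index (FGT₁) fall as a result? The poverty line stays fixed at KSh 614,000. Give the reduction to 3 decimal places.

Before: below the line — KSh 330,000, KSh 338,000, KSh 450,000; poverty gap index (FGT₁) = 0.23583.
After the KSh 74,000 transfer: below the line — KSh 404,000, KSh 412,000, KSh 524,000; poverty gap index (FGT₁) = 0.16352.
Reduction = 0.23583 − 0.16352 = 0.072.

0.072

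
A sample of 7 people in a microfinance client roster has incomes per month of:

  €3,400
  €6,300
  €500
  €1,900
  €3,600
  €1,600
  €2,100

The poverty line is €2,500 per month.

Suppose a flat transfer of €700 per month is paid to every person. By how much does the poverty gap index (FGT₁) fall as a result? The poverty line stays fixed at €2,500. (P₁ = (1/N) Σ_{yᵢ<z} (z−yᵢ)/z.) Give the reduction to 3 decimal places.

0.137

Before: below the line — €500, €1,600, €1,900, €2,100; poverty gap index (FGT₁) = 0.22286.
After the €700 transfer: below the line — €1,200, €2,300; poverty gap index (FGT₁) = 0.08571.
Reduction = 0.22286 − 0.08571 = 0.137.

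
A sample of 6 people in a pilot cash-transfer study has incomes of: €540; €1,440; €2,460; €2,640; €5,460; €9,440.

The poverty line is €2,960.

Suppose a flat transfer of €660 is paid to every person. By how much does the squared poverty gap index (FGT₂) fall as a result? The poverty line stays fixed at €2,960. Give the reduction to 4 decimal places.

Before: below the line — €540, €1,440, €2,460, €2,640; squared poverty gap index (FGT₂) = 0.162056.
After the €660 transfer: below the line — €1,200, €2,100; squared poverty gap index (FGT₂) = 0.072993.
Reduction = 0.162056 − 0.072993 = 0.0891.

0.0891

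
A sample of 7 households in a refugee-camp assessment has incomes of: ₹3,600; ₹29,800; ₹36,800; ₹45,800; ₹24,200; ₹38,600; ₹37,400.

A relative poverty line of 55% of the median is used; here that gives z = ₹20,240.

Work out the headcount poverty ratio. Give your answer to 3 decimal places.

0.143

1 of the 7 households have income below ₹20,240.
H = 1/7 = 0.143.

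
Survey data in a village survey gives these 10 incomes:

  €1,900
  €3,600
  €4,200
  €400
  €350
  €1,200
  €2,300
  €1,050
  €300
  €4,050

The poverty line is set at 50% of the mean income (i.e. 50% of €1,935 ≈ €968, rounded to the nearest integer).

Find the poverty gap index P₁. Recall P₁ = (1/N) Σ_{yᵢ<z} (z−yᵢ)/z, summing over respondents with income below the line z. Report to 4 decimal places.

0.1915

Poor units: €300, €350, €400 (q = 3 of N = 10).
Gap ratios (z−y)/z: (968−300)/968 = 0.6901; (968−350)/968 = 0.6384; (968−400)/968 = 0.5868.
Sum of shortfalls = 1.915289; P₁ averages over all N: 1.915289 / 10 = 0.1915.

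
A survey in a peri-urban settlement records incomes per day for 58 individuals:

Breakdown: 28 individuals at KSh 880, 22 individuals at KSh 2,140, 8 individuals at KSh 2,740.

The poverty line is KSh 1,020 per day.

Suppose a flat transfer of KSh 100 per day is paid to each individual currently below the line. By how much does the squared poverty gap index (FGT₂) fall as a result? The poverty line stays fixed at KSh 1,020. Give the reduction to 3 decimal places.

0.008

Before: below the line — 28×KSh 880; squared poverty gap index (FGT₂) = 0.00909.
After the KSh 100 transfer: below the line — 28×KSh 980; squared poverty gap index (FGT₂) = 0.00074.
Reduction = 0.00909 − 0.00074 = 0.008.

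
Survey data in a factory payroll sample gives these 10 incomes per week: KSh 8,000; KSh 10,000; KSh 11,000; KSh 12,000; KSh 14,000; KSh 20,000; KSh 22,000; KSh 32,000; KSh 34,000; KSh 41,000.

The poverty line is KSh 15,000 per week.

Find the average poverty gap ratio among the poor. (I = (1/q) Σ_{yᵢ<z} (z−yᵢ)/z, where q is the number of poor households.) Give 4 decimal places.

0.2667

Poor units: KSh 8,000, KSh 10,000, KSh 11,000, KSh 12,000, KSh 14,000 (q = 5 of N = 10).
Relative gaps: 0.4667, 0.3333, 0.2667, 0.2000, 0.0667; sum = 1.333333.
The income-gap ratio divides by q (the poor only): 1.333333 / 5 = 0.2667.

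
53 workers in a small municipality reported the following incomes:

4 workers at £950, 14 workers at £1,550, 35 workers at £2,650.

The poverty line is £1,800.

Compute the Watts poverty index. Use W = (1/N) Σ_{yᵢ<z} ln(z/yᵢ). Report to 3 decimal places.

Below the line: 4×£950, 14×£1,550 (q = 18 of N = 53).
Log gaps: ln(1800/950) = 0.6391 (×4); ln(1800/1550) = 0.1495 (×14).
W = 4.649764 / 53 = 0.088.

0.088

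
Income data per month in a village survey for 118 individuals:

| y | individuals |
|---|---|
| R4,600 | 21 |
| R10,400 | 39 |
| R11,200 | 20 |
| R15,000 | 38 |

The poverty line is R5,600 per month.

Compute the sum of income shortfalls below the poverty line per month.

Incomes under z: 21×R4,600 (q = 21 of N = 118).
Individual gaps: 21×(5600−4600) = 21000.
Aggregate gap = R21,000.

R21,000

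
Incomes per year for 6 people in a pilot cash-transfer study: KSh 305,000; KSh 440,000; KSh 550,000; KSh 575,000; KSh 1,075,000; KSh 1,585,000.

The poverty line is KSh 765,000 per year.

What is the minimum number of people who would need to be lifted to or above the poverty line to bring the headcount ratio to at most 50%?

1

Currently q = 4 of N = 6 are below the line (H = 0.667).
A headcount ratio of at most 50% allows at most ⌊0.50 × 6⌋ = 3 poor people.
So at least 4 − 3 = 1 must be lifted.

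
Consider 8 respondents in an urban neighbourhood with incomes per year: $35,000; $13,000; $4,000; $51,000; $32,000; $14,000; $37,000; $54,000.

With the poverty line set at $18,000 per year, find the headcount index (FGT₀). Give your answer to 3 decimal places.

0.375

3 of the 8 respondents have income below $18,000.
H = 3/8 = 0.375.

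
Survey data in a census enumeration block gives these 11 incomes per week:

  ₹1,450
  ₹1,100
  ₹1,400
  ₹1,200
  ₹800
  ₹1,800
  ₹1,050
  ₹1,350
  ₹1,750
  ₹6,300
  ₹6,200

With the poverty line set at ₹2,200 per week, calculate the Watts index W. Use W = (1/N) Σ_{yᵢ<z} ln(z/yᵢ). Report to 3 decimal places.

0.440

Poor units: ₹800, ₹1,050, ₹1,100, ₹1,200, ₹1,350, ₹1,400, ₹1,450, ₹1,750, ₹1,800 (q = 9 of N = 11).
Log gaps: ln(2200/800) = 1.0116; ln(2200/1050) = 0.7397; ln(2200/1100) = 0.6931; ln(2200/1200) = 0.6061; ln(2200/1350) = 0.4884; ln(2200/1400) = 0.4520; ln(2200/1450) = 0.4169; ln(2200/1750) = 0.2288; ln(2200/1800) = 0.2007.
W = 4.837295 / 11 = 0.440.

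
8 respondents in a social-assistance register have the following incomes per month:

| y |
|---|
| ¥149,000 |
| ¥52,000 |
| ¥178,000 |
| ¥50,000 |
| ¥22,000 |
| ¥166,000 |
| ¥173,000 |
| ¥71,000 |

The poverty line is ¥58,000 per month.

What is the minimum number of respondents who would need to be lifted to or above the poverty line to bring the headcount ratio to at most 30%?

1

3 of the 8 respondents are poor, so H = 3/8 = 0.375.
A headcount ratio of at most 30% allows at most ⌊0.30 × 8⌋ = 2 poor respondents.
So at least 3 − 2 = 1 must be lifted.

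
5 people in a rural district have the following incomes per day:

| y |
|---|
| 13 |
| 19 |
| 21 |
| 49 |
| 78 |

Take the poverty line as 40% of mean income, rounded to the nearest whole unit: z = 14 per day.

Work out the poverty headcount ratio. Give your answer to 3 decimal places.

0.200

1 of the 5 people have income below 14.
H = 1/5 = 0.200.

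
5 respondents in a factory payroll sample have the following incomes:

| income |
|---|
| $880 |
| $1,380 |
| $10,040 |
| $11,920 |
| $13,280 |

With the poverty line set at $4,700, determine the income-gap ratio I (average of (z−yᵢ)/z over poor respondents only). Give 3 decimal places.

0.760

Incomes under z: $880, $1,380 (q = 2 of N = 5).
Shortfall ratios (z−y)/z: 0.8128, 0.7064; sum = 1.519149.
I averages over the q = 2 poor units only: 1.519149 / 2 = 0.760.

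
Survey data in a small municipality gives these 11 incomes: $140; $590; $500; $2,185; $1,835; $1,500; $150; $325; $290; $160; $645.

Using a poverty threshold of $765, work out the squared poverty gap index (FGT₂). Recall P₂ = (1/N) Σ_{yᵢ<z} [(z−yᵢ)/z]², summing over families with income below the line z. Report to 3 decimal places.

0.259

Incomes under z: $140, $150, $160, $290, $325, $500, $590, $645 (q = 8 of N = 11).
Relative gaps: (765−140)/765 = 0.8170; (765−150)/765 = 0.8039; (765−160)/765 = 0.7908; (765−290)/765 = 0.6209; (765−325)/765 = 0.5752; (765−500)/765 = 0.3464; (765−590)/765 = 0.2288; (765−645)/765 = 0.1569.
Squared: 0.6675; 0.6463; 0.6254; 0.3855; 0.3308; 0.1200; 0.0523; 0.0246.
Sum = 2.852493; P₂ = 2.852493 / 11 = 0.259.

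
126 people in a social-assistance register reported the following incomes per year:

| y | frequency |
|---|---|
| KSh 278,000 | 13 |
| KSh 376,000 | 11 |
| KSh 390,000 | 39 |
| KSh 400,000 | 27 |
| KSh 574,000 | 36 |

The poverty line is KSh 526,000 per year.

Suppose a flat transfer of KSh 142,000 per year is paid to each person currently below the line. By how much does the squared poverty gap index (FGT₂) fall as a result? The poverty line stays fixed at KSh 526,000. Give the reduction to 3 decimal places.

0.059

Before: below the line — 13×KSh 278,000, 11×KSh 376,000, 39×KSh 390,000, 27×KSh 400,000; squared poverty gap index (FGT₂) = 0.06302.
After the KSh 142,000 transfer: below the line — 13×KSh 420,000, 11×KSh 518,000; squared poverty gap index (FGT₂) = 0.00421.
Reduction = 0.06302 − 0.00421 = 0.059.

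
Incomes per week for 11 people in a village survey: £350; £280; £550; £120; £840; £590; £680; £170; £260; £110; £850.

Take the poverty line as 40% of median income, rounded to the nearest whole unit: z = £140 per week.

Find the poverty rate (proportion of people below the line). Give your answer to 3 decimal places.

0.182

2 of the 11 people have income below £140.
H = 2/11 = 0.182.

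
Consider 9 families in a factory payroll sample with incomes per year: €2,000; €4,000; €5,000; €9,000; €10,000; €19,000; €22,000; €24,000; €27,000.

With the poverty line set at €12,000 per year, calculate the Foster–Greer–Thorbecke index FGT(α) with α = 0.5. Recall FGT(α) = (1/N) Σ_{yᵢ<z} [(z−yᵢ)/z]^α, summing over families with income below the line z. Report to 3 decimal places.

Below the line: €2,000, €4,000, €5,000, €9,000, €10,000 (q = 5 of N = 9).
Relative gaps: (12000−2000)/12000 = 0.8333; (12000−4000)/12000 = 0.6667; (12000−5000)/12000 = 0.5833; (12000−9000)/12000 = 0.2500; (12000−10000)/12000 = 0.1667.
Raised to α = 0.5: 0.91287; 0.81650; 0.76376; 0.50000; 0.40825.
Sum = 3.401378; FGT(0.5) = 3.401378 / 9 = 0.378.

0.378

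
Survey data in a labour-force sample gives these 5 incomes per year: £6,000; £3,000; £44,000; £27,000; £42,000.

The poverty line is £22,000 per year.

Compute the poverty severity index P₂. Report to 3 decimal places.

Below z: £3,000, £6,000 (q = 2 of N = 5).
Relative gaps: (22000−3000)/22000 = 0.8636; (22000−6000)/22000 = 0.7273.
Squared: 0.7459; 0.5289.
Sum = 1.274793; P₂ = 1.274793 / 5 = 0.255.

0.255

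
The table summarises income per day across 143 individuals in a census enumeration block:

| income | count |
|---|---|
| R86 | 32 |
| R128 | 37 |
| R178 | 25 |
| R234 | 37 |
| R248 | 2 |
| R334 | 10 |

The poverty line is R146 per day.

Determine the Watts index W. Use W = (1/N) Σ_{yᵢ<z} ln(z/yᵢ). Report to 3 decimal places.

0.152

Below the line: 32×R86, 37×R128 (q = 69 of N = 143).
Log gaps: ln(146/86) = 0.5293 (×32); ln(146/128) = 0.1316 (×37).
W = 21.804624 / 143 = 0.152.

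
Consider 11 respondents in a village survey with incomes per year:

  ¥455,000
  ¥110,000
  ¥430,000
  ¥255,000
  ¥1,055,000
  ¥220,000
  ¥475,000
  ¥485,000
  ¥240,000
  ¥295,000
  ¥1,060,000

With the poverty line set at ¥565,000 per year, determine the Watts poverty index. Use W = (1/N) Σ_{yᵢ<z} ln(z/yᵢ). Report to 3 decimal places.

Below z: ¥110,000, ¥220,000, ¥240,000, ¥255,000, ¥295,000, ¥430,000, ¥455,000, ¥475,000, ¥485,000 (q = 9 of N = 11).
Log gaps: ln(565000/110000) = 1.6363; ln(565000/220000) = 0.9432; ln(565000/240000) = 0.8562; ln(565000/255000) = 0.7956; ln(565000/295000) = 0.6499; ln(565000/430000) = 0.2730; ln(565000/455000) = 0.2165; ln(565000/475000) = 0.1735; ln(565000/485000) = 0.1527.
W = 5.696900 / 11 = 0.518.

0.518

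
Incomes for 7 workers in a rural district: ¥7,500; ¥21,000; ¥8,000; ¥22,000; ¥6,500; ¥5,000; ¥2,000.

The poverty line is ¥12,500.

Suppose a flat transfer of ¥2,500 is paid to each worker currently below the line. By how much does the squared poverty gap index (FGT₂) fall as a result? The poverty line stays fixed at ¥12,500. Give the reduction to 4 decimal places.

0.1246

Before: below the line — ¥2,000, ¥5,000, ¥6,500, ¥7,500, ¥8,000; squared poverty gap index (FGT₂) = 0.226514.
After the ¥2,500 transfer: below the line — ¥4,500, ¥7,500, ¥9,000, ¥10,000, ¥10,500; squared poverty gap index (FGT₂) = 0.101943.
Reduction = 0.226514 − 0.101943 = 0.1246.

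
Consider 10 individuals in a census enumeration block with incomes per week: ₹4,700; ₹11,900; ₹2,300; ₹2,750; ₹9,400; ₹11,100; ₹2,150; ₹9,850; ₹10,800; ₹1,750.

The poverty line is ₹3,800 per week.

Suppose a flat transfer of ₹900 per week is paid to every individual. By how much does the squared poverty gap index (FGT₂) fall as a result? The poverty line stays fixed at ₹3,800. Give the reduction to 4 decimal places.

0.0555

Before: below the line — ₹1,750, ₹2,150, ₹2,300, ₹2,750; squared poverty gap index (FGT₂) = 0.071174.
After the ₹900 transfer: below the line — ₹2,650, ₹3,050, ₹3,200, ₹3,650; squared poverty gap index (FGT₂) = 0.015703.
Reduction = 0.071174 − 0.015703 = 0.0555.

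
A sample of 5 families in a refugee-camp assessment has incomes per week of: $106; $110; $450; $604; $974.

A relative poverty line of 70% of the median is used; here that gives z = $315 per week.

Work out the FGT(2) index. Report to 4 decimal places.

0.1728

Below the line: $106, $110 (q = 2 of N = 5).
Normalized shortfalls: (315−106)/315 = 0.6635; (315−110)/315 = 0.6508.
Squared: 0.4402; 0.4235.
Sum = 0.863754; P₂ = 0.863754 / 5 = 0.1728.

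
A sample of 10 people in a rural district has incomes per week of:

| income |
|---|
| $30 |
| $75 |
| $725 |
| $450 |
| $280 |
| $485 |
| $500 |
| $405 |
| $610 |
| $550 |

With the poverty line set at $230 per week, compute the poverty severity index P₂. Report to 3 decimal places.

Poor units: $30, $75 (q = 2 of N = 10).
Gap ratios (z−y)/z: (230−30)/230 = 0.8696; (230−75)/230 = 0.6739.
Squared: 0.7561; 0.4542.
Sum = 1.210302; P₂ = 1.210302 / 10 = 0.121.

0.121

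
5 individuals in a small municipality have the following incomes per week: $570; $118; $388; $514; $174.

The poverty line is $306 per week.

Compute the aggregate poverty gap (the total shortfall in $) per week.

Poor units: $118, $174 (q = 2 of N = 5).
Individual gaps: 306−118 = 188; 306−174 = 132.
Aggregate gap = $320.

$320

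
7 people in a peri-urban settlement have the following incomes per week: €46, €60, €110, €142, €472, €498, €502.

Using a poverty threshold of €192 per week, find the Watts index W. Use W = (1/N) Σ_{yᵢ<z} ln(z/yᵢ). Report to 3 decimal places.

0.493

Below z: €46, €60, €110, €142 (q = 4 of N = 7).
ln(z/y) terms: ln(192/46) = 1.4289; ln(192/60) = 1.1632; ln(192/110) = 0.5570; ln(192/142) = 0.3017.
W = 3.450688 / 7 = 0.493.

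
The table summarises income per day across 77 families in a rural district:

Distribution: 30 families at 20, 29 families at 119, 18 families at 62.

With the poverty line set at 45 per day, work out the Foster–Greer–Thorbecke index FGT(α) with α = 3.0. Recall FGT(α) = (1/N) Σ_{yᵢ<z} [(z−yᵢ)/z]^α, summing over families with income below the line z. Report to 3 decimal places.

0.067

Poor units: 30×20 (q = 30 of N = 77).
Shortfall ratios: (45−20)/45 = 0.5556 (×30).
Raised to α = 3.0: 0.17147 (×30).
Sum = 5.144033; FGT(3.0) = 5.144033 / 77 = 0.067.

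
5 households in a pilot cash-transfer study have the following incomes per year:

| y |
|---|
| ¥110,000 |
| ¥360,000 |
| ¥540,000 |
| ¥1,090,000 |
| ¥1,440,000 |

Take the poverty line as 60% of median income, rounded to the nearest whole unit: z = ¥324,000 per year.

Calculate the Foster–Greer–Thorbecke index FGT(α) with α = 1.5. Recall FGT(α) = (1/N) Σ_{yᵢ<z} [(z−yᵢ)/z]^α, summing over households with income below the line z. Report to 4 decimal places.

Poor units: ¥110,000 (q = 1 of N = 5).
Shortfall ratios: (324000−110000)/324000 = 0.6605.
Raised to α = 1.5: 0.53679.
Sum = 0.536788; FGT(1.5) = 0.536788 / 5 = 0.1074.

0.1074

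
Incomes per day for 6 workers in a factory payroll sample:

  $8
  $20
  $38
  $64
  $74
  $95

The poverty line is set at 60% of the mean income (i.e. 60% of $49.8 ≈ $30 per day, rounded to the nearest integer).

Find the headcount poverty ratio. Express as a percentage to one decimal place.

2 of the 6 workers have income below $30.
H = 2/6 = 33.3%.

33.3%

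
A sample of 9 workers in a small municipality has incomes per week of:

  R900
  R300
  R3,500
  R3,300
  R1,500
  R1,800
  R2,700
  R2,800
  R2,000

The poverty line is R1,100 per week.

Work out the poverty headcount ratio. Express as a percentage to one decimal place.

22.2%

2 of the 9 workers have income below R1,100.
H = 2/9 = 22.2%.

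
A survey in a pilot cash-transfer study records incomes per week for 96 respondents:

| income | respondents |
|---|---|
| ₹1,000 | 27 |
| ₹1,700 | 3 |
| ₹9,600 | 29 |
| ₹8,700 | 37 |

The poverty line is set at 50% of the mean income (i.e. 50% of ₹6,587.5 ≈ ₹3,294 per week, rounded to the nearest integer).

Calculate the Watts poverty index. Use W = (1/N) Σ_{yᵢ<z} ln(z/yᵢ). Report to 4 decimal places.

0.3559

Below z: 27×₹1,000, 3×₹1,700 (q = 30 of N = 96).
Log gaps: ln(3294/1000) = 1.1921 (×27); ln(3294/1700) = 0.6615 (×3).
W = 34.171194 / 96 = 0.3559.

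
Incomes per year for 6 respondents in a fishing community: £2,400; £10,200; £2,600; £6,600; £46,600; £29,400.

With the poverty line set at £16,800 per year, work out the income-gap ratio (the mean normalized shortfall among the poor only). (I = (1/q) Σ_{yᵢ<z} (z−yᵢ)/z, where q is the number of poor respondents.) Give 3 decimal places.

Incomes under z: £2,400, £2,600, £6,600, £10,200 (q = 4 of N = 6).
Shortfall ratios (z−y)/z: 0.8571, 0.8452, 0.6071, 0.3929; sum = 2.702381.
The income-gap ratio divides by q (the poor only): 2.702381 / 4 = 0.676.

0.676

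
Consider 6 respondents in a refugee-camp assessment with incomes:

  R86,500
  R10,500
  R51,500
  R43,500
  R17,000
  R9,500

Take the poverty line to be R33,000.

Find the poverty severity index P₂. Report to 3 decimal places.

0.201

Poor units: R9,500, R10,500, R17,000 (q = 3 of N = 6).
Normalized shortfalls: (33000−9500)/33000 = 0.7121; (33000−10500)/33000 = 0.6818; (33000−17000)/33000 = 0.4848.
Squared: 0.5071; 0.4649; 0.2351.
Sum = 1.207071; P₂ = 1.207071 / 6 = 0.201.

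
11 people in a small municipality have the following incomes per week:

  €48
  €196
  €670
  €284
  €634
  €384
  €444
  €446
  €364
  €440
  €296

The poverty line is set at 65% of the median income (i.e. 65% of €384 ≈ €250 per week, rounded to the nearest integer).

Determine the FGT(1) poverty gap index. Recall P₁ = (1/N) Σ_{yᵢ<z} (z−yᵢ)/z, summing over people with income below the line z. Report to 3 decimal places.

Poor units: €48, €196 (q = 2 of N = 11).
Normalized shortfalls: (250−48)/250 = 0.8080; (250−196)/250 = 0.2160.
Sum of shortfalls = 1.024000; P₁ averages over all N: 1.024000 / 11 = 0.093.

0.093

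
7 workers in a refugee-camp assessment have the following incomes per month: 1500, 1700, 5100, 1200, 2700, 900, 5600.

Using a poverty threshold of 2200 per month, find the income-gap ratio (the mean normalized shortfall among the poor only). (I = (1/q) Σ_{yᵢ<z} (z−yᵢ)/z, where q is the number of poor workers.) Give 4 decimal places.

0.3977

Below the line: 900, 1200, 1500, 1700 (q = 4 of N = 7).
Shortfall ratios (z−y)/z: 0.5909, 0.4545, 0.3182, 0.2273; sum = 1.590909.
The income-gap ratio divides by q (the poor only): 1.590909 / 4 = 0.3977.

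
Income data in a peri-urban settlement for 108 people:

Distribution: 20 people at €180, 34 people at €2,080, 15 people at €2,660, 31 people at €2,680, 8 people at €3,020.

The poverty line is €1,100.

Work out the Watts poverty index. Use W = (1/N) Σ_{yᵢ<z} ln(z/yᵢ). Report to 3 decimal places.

Below z: 20×€180 (q = 20 of N = 108).
Log gaps: ln(1100/180) = 1.8101 (×20).
W = 36.202172 / 108 = 0.335.

0.335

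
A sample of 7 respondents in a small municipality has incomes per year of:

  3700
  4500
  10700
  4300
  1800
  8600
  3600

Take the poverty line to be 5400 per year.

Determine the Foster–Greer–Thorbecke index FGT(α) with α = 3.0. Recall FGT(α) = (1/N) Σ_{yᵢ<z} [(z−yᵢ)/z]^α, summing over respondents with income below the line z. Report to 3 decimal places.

0.054

Poor units: 1800, 3600, 3700, 4300, 4500 (q = 5 of N = 7).
Normalized shortfalls: (5400−1800)/5400 = 0.6667; (5400−3600)/5400 = 0.3333; (5400−3700)/5400 = 0.3148; (5400−4300)/5400 = 0.2037; (5400−4500)/5400 = 0.1667.
Raised to α = 3.0: 0.29630; 0.03704; 0.03120; 0.00845; 0.00463.
Sum = 0.377616; FGT(3.0) = 0.377616 / 7 = 0.054.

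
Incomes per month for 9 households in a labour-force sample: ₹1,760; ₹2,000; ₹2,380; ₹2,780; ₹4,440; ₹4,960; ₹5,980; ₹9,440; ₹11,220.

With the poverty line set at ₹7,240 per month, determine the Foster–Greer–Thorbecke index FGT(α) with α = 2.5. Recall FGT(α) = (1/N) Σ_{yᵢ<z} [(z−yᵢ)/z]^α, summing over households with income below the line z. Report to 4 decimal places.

Poor units: ₹1,760, ₹2,000, ₹2,380, ₹2,780, ₹4,440, ₹4,960, ₹5,980 (q = 7 of N = 9).
Gap ratios (z−y)/z: (7240−1760)/7240 = 0.7569; (7240−2000)/7240 = 0.7238; (7240−2380)/7240 = 0.6713; (7240−2780)/7240 = 0.6160; (7240−4440)/7240 = 0.3867; (7240−4960)/7240 = 0.3149; (7240−5980)/7240 = 0.1740.
Raised to α = 2.5: 0.49843; 0.44564; 0.36919; 0.29785; 0.09301; 0.05565; 0.01264.
Sum = 1.772401; FGT(2.5) = 1.772401 / 9 = 0.1969.

0.1969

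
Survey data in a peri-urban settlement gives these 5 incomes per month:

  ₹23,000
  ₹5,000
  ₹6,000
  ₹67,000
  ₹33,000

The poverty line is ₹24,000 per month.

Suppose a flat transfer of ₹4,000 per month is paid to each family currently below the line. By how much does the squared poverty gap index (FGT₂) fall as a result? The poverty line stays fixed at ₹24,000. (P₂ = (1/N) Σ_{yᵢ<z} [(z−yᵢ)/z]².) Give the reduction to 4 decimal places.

Before: below the line — ₹5,000, ₹6,000, ₹23,000; squared poverty gap index (FGT₂) = 0.238194.
After the ₹4,000 transfer: below the line — ₹9,000, ₹10,000; squared poverty gap index (FGT₂) = 0.146181.
Reduction = 0.238194 − 0.146181 = 0.0920.

0.0920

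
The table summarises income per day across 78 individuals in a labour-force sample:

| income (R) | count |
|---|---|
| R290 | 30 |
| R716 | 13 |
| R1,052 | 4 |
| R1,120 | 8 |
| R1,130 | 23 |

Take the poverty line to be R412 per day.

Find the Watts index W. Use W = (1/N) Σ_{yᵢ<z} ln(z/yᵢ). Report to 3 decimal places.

Incomes under z: 30×R290 (q = 30 of N = 78).
Log gaps: ln(412/290) = 0.3511 (×30).
W = 10.534273 / 78 = 0.135.

0.135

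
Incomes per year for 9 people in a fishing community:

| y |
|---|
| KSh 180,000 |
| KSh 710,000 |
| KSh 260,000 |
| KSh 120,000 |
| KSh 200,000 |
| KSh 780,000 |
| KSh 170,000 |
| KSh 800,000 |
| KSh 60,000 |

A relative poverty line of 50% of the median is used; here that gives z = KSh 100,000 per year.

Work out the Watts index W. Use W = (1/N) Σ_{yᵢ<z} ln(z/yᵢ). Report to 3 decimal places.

0.057

Below the line: KSh 60,000 (q = 1 of N = 9).
ln(z/y) terms: ln(100000/60000) = 0.5108.
W = 0.510826 / 9 = 0.057.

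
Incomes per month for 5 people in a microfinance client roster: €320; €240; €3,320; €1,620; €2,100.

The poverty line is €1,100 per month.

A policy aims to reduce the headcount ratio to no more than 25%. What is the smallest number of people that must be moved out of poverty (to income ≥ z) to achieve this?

Currently q = 2 of N = 5 are below the line (H = 0.400).
A headcount ratio of at most 25% allows at most ⌊0.25 × 5⌋ = 1 poor people.
So at least 2 − 1 = 1 must be lifted.

1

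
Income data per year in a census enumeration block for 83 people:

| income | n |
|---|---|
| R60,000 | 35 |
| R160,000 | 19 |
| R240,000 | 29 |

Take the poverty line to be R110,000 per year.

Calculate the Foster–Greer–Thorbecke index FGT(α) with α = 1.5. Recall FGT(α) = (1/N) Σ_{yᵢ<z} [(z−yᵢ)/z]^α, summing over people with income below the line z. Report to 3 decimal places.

Below z: 35×R60,000 (q = 35 of N = 83).
Gap ratios (z−y)/z: (110000−60000)/110000 = 0.4545 (×35).
Raised to α = 1.5: 0.30645 (×35).
Sum = 10.725907; FGT(1.5) = 10.725907 / 83 = 0.129.

0.129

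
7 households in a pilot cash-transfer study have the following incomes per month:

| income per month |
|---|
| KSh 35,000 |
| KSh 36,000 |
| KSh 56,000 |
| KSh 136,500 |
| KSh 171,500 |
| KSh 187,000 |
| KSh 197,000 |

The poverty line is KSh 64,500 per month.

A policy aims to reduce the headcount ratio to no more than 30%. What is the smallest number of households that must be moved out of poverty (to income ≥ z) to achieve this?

1

Currently q = 3 of N = 7 are below the line (H = 0.429).
A headcount ratio of at most 30% allows at most ⌊0.30 × 7⌋ = 2 poor households.
So at least 3 − 2 = 1 must be lifted.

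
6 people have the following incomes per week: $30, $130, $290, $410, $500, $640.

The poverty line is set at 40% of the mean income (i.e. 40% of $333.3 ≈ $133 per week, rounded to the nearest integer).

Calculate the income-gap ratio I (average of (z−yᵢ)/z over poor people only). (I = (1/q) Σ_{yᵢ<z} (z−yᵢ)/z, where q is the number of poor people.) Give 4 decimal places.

Below z: $30, $130 (q = 2 of N = 6).
Relative gaps: 0.7744, 0.0226; sum = 0.796992.
I averages over the q = 2 poor units only: 0.796992 / 2 = 0.3985.

0.3985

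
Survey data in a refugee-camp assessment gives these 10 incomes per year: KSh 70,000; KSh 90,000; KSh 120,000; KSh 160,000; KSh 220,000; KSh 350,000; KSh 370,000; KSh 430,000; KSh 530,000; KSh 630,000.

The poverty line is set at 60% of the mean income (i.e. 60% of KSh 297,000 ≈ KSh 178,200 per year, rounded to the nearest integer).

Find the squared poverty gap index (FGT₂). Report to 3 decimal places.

Below z: KSh 70,000, KSh 90,000, KSh 120,000, KSh 160,000 (q = 4 of N = 10).
Relative gaps: (178200−70000)/178200 = 0.6072; (178200−90000)/178200 = 0.4949; (178200−120000)/178200 = 0.3266; (178200−160000)/178200 = 0.1021.
Squared: 0.3687; 0.2450; 0.1067; 0.0104.
Sum = 0.730744; P₂ = 0.730744 / 10 = 0.073.

0.073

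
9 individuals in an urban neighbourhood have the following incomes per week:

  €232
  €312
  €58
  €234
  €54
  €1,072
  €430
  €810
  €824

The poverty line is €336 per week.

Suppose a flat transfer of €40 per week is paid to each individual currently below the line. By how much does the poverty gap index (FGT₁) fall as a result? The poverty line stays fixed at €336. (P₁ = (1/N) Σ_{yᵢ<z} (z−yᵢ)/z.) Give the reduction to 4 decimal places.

Before: below the line — €54, €58, €232, €234, €312; poverty gap index (FGT₁) = 0.261243.
After the €40 transfer: below the line — €94, €98, €272, €274; poverty gap index (FGT₁) = 0.200397.
Reduction = 0.261243 − 0.200397 = 0.0608.

0.0608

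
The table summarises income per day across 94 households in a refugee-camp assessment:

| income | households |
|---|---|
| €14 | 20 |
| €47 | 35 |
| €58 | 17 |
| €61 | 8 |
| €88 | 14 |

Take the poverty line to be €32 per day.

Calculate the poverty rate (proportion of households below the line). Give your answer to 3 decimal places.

20 of the 94 households have income below €32.
H = 20/94 = 0.213.

0.213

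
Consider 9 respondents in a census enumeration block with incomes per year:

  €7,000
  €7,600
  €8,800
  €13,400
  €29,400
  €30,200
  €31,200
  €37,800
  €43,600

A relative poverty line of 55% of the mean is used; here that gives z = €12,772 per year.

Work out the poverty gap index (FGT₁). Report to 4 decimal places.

0.1298

Below the line: €7,000, €7,600, €8,800 (q = 3 of N = 9).
Normalized shortfalls: (12772−7000)/12772 = 0.4519; (12772−7600)/12772 = 0.4049; (12772−8800)/12772 = 0.3110.
Σ = 1.167867. Dividing by the full population N = 9 gives P₁ = 0.1298.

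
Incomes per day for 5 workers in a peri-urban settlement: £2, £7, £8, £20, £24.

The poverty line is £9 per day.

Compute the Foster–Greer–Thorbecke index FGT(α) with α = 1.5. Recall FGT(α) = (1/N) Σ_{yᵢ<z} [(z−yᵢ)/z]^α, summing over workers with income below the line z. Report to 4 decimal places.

Poor units: £2, £7, £8 (q = 3 of N = 5).
Shortfall ratios: (9−2)/9 = 0.7778; (9−7)/9 = 0.2222; (9−8)/9 = 0.1111.
Raised to α = 1.5: 0.68594; 0.10476; 0.03704.
Sum = 0.827729; FGT(1.5) = 0.827729 / 5 = 0.1655.

0.1655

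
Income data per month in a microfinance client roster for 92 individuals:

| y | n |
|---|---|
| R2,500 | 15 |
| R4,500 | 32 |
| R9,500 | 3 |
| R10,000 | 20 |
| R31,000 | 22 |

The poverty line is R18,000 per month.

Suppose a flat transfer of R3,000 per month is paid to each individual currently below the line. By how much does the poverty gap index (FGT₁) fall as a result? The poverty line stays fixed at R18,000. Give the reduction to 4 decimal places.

Before: below the line — 15×R2,500, 32×R4,500, 3×R9,500, 20×R10,000; poverty gap index (FGT₁) = 0.513285.
After the R3,000 transfer: below the line — 15×R5,500, 32×R7,500, 3×R12,500, 20×R13,000; poverty gap index (FGT₁) = 0.386473.
Reduction = 0.513285 − 0.386473 = 0.1268.

0.1268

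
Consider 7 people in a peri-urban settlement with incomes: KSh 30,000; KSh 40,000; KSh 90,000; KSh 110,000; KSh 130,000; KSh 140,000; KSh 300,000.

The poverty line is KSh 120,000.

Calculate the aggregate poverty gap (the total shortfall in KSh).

Incomes under z: KSh 30,000, KSh 40,000, KSh 90,000, KSh 110,000 (q = 4 of N = 7).
Individual gaps: 120000−30000 = 90000; 120000−40000 = 80000; 120000−90000 = 30000; 120000−110000 = 10000.
Aggregate gap = KSh 210,000.

KSh 210,000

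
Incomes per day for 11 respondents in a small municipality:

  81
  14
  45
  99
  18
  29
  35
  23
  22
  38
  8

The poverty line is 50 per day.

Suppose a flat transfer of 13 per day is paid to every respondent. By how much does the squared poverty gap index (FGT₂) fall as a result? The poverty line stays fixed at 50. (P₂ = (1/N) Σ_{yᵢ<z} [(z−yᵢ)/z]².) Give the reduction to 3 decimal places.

Before: below the line — 8, 14, 18, 22, 23, 29, 35, 38, 45; squared poverty gap index (FGT₂) = 0.23389.
After the 13 transfer: below the line — 21, 27, 31, 35, 36, 42, 48; squared poverty gap index (FGT₂) = 0.08073.
Reduction = 0.23389 − 0.08073 = 0.153.

0.153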